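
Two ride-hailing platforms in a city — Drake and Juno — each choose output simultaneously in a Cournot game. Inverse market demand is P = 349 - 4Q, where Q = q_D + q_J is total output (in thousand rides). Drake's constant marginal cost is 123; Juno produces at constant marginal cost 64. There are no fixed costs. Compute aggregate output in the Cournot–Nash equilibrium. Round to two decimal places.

42.58

Drake's profit: π_D = (349 - 4Q)q_D - (123q_D). Setting ∂π_D/∂q_D = 0: 226 - 8q_D - 4(q_J) = 0.
Juno's first-order condition: 285 - 8q_J - 4(q_D) = 0.
So q_D = (226 - 4q_J)/8 and q_J = (285 - 4q_D)/8.
Solving the pair: q_D = 167/12, q_J = 86/3.
Total output Q = 167/12 + 86/3 = 511/12.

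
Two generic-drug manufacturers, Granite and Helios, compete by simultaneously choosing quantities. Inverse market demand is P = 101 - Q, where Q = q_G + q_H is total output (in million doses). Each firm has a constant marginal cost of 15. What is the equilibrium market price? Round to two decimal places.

A representative firm's profit is π_i = q_i(101 - Q) - 15q_i.
Setting ∂π_i/∂q_i = 0 with rivals' quantities fixed: 86 - 2q_i - q_j = 0.
By symmetry each firm produces the same amount; substituting q_j = q_i yields q_i = 86/3.
Total output Q = 172/3, so price P = 101 - 172/3 = 131/3.

43.67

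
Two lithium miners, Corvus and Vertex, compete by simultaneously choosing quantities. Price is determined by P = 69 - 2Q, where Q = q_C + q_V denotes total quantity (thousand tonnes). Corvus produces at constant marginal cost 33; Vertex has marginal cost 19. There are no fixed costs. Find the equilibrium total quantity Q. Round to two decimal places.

Corvus's profit: π_C = (69 - 2Q)q_C - (33q_C). Setting ∂π_C/∂q_C = 0: 36 - 4q_C - 2(q_V) = 0.
Vertex's first-order condition: 50 - 4q_V - 2(q_C) = 0.
So q_C = (36 - 2q_V)/4 and q_V = (50 - 2q_C)/4.
Substituting one into the other gives q_C = 11/3 and q_V = 32/3.
Total output Q = 11/3 + 32/3 = 43/3.

14.33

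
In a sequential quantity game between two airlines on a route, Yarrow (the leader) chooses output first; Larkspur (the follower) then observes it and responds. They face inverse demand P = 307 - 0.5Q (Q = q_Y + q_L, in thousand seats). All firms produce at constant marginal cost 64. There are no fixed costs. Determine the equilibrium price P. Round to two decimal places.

Solve by backward induction. Given q_Y, the follower Larkspur maximises π_L = (307 - (1/2)q_Y - (1/2)q_L)q_L - 64q_L.
Setting the follower's marginal profit to zero, 243 - (1/2)q_Y - q_L = 0, i.e. q_L = (243 - (1/2)q_Y).
Yarrow substitutes q_L(q_Y) into its own profit: π_Y = q_Y(307 - (1/2)q_Y - (243 - (1/2)q_Y)/2) - 64q_Y = (371/2 - (1/4)q_Y)q_Y - 64q_Y.
Leader FOC: 243/2 - (1/2)q_Y = 0, so q_Y = 243.
Then q_L = (243 - (1/2)·243) = 243/2.
Total output Q = 729/2, so price P = 307 - (1/2)·(729/2) = 499/4.

124.75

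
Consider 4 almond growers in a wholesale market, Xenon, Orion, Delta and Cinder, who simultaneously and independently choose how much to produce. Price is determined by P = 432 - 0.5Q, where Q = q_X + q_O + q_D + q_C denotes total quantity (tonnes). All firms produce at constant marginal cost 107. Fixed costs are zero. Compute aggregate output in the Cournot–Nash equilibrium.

Each firm earns π_i = (432 - 0.5Q)q_i - 107q_i.
Setting ∂π_i/∂q_i = 0 with rivals' quantities fixed: 325 - q_i - (1/2)·Σ_{j≠i} q_j = 0.
By symmetry each firm produces the same amount; substituting Σ_{j≠i} q_j = 3q_i yields q_i = 325/(5/2) = 130.
Total output Q = 130 + 130 + 130 + 130 = 520.

520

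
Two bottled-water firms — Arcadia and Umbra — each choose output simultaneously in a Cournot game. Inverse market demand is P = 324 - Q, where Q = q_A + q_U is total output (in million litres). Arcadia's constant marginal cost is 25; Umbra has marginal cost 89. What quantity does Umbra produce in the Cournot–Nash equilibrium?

Arcadia's profit: π_A = (324 - Q)q_A - (25q_A). Setting ∂π_A/∂q_A = 0: 299 - 2q_A - (q_U) = 0.
Umbra's profit: π_U = (324 - Q)q_U - (89q_U). Setting ∂π_U/∂q_U = 0: 235 - 2q_U - (q_A) = 0.
Rearranging gives the reaction functions q_A = (299 - q_U)/2 and q_U = (235 - q_A)/2.
Solving the pair: q_A = 121, q_U = 57.

57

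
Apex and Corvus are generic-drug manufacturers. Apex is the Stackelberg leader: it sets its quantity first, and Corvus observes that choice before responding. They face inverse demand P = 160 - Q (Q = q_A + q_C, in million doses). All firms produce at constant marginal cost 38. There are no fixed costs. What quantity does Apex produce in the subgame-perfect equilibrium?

61

The follower Corvus best-responds to any q_A: π_C = (160 - Q)q_C - 38q_C.
∂π_C/∂q_C = 122 - q_A - 2q_C = 0 gives the reaction function q_C = (122 - q_A)/2.
The leader anticipates this reaction. Substituting into P = 160 - Q gives P = 99 - (1/2)q_A, so π_A = (99 - (1/2)q_A)q_A - 38q_A.
Maximising: ∂π_A/∂q_A = 61 - q_A = 0, giving q_A = 61.
Then q_C = (122 - 61)/2 = 61/2.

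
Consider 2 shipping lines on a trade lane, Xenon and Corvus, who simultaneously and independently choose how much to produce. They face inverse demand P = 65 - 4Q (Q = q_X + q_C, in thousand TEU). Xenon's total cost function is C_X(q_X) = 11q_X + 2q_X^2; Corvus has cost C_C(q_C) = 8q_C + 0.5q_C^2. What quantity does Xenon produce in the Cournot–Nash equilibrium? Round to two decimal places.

2.80

Xenon's profit: π_X = (65 - 4Q)q_X - (11q_X + 2q_X²). Setting ∂π_X/∂q_X = 0: 54 - 12q_X - 4(q_C) = 0.
Corvus's first-order condition: 57 - 9q_C - 4(q_X) = 0.
Rearranging gives the reaction functions q_X = (54 - 4q_C)/12 and q_C = (57 - 4q_X)/9.
Substituting one into the other gives q_X = 129/46 and q_C = 117/23.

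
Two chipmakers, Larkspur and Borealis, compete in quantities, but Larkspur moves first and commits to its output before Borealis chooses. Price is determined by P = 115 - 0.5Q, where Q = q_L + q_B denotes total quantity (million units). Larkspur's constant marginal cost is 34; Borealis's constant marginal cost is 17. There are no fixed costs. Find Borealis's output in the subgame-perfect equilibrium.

66

Solve by backward induction. Given q_L, the follower Borealis maximises π_B = (115 - (1/2)q_L - (1/2)q_B)q_B - 17q_B.
∂π_B/∂q_B = 98 - (1/2)q_L - q_B = 0 gives the reaction function q_B = (98 - (1/2)q_L).
Larkspur substitutes q_B(q_L) into its own profit: π_L = q_L(115 - (1/2)q_L - (98 - (1/2)q_L)/2) - 34q_L = (66 - (1/4)q_L)q_L - 34q_L.
Maximising: ∂π_L/∂q_L = 32 - (1/2)q_L = 0, giving q_L = 64.
Then q_B = (98 - (1/2)·64) = 66.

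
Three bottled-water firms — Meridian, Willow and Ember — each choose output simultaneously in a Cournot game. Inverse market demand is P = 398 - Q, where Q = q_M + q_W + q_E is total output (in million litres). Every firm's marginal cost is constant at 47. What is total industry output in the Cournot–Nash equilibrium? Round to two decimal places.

Each firm earns π_i = (398 - Q)q_i - 47q_i.
Setting ∂π_i/∂q_i = 0 with rivals' quantities fixed: 351 - 2q_i - Σ_{j≠i} q_j = 0.
With identical firms every q_j equals q_i, so Σ_{j≠i} q_j = 2q_i and 351 = 4q_i, giving q_i = 351/4.
Total output Q = 351/4 + 351/4 + 351/4 = 1053/4.

263.25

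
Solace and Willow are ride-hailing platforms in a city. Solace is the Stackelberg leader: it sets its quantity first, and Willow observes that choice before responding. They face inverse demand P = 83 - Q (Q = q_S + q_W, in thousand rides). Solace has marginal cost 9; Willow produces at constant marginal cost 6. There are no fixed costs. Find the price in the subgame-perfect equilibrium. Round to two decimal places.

The follower Willow best-responds to any q_S: π_W = (83 - Q)q_W - 6q_W.
Follower FOC: 77 - q_S - 2q_W = 0, so q_W(q_S) = (77 - q_S)/2.
Solace substitutes q_W(q_S) into its own profit: π_S = q_S(83 - q_S - (77 - q_S)/2) - 9q_S = (89/2 - (1/2)q_S)q_S - 9q_S.
Leader FOC: 71/2 - q_S = 0, so q_S = 71/2.
Then q_W = (77 - 71/2)/2 = 83/4.
Total output Q = 225/4, so price P = 83 - 225/4 = 107/4.

26.75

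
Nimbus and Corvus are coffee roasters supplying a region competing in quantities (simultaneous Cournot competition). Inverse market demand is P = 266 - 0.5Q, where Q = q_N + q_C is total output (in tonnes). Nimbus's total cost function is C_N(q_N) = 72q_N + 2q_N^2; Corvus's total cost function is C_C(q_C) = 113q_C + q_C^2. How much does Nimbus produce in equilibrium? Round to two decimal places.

Nimbus's profit: π_N = (266 - 0.5Q)q_N - (72q_N + 2q_N²). Setting ∂π_N/∂q_N = 0: 194 - 5q_N - (1/2)(q_C) = 0.
Corvus's first-order condition: 153 - 3q_C - (1/2)(q_N) = 0.
Rearranging gives the reaction functions q_N = (194 - (1/2)q_C)/5 and q_C = (153 - (1/2)q_N)/3.
Substituting one into the other gives q_N = 34.2712 and q_C = 45.2881.

34.27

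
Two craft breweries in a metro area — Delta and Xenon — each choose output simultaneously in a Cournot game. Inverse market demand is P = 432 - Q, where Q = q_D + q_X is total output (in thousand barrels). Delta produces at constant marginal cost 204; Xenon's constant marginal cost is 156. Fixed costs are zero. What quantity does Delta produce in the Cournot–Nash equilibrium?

Delta's profit: π_D = (432 - Q)q_D - (204q_D). Setting ∂π_D/∂q_D = 0: 228 - 2q_D - (q_X) = 0.
Xenon's first-order condition: 276 - 2q_X - (q_D) = 0.
Best responses: q_D = (228 - q_X)/2, q_X = (276 - q_D)/2.
Solving the pair: q_D = 60, q_X = 108.

60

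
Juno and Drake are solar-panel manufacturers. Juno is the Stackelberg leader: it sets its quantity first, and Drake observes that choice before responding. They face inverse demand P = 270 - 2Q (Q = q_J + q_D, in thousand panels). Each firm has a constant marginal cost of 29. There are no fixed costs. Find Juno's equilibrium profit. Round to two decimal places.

The follower Drake best-responds to any q_J: π_D = (270 - 2Q)q_D - 29q_D.
Setting the follower's marginal profit to zero, 241 - 2q_J - 4q_D = 0, i.e. q_D = (241 - 2q_J)/4.
Juno substitutes q_D(q_J) into its own profit: π_J = q_J(270 - 2q_J - (241 - 2q_J)/2) - 29q_J = (299/2 - q_J)q_J - 29q_J.
Leader FOC: 241/2 - 2q_J = 0, so q_J = 241/4.
Then q_D = (241 - 2·(241/4))/4 = 241/8.
Price P = 270 - 2·(723/8) = 357/4.
Juno's profit: (357/4 - 29)·(241/4) = 3630.0625.

3630.06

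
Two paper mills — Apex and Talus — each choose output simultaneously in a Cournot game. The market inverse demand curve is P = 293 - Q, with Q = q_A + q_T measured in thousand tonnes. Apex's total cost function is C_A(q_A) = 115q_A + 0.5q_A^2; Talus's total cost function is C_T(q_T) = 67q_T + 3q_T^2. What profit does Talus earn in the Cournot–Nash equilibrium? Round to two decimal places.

1890.36

Apex's profit: π_A = (293 - Q)q_A - (115q_A + (1/2)q_A²). Setting ∂π_A/∂q_A = 0: 178 - 3q_A - (q_T) = 0.
Talus's first-order condition: 226 - 8q_T - (q_A) = 0.
So q_A = (178 - q_T)/3 and q_T = (226 - q_A)/8.
Solving the pair: q_A = 1198/23, q_T = 500/23.
Price P = 293 - 1698/23 = 219.1739.
Talus's profit: 219.1739·(500/23) - 67·(500/23) - 3(500/23)² = 1890.3592.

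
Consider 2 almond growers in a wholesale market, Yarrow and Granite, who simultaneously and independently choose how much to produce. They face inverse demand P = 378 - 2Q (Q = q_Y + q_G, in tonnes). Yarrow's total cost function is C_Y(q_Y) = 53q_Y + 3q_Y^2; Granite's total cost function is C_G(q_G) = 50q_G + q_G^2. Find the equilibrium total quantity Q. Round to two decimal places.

Yarrow's profit: π_Y = (378 - 2Q)q_Y - (53q_Y + 3q_Y²). Setting ∂π_Y/∂q_Y = 0: 325 - 10q_Y - 2(q_G) = 0.
Granite's first-order condition: 328 - 6q_G - 2(q_Y) = 0.
Best responses: q_Y = (325 - 2q_G)/10, q_G = (328 - 2q_Y)/6.
Solving the pair: q_Y = 647/28, q_G = 1315/28.
Total output Q = 647/28 + 1315/28 = 981/14.

70.07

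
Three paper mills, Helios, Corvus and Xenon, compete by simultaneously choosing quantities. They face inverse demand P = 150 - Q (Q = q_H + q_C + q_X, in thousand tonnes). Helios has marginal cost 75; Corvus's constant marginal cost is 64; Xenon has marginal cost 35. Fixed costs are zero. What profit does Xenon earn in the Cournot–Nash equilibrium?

2116

Helios's profit: π_H = (150 - Q)q_H - (75q_H). Setting ∂π_H/∂q_H = 0: 75 - 2q_H - (q_C + q_X) = 0.
Corvus's first-order condition: 86 - 2q_C - (q_H + q_X) = 0.
Xenon's profit: π_X = (150 - Q)q_X - (35q_X). Setting ∂π_X/∂q_X = 0: 115 - 2q_X - (q_H + q_C) = 0.
Summing all 3 equations gives 276 − 4Q = 0, hence Q = 69.
Back-substituting: q_H = (75 − 69) = 6, q_C = (86 − 69) = 17, q_X = (115 − 69) = 46.
Price P = 150 - 69 = 81.
Xenon's profit: (81 - 35)·46 = 2116.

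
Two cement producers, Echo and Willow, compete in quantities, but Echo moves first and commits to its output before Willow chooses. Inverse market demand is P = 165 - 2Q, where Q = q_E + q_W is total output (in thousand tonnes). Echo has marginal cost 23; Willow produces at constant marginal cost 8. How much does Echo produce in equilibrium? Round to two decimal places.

Solve by backward induction. Given q_E, the follower Willow maximises π_W = (165 - 2q_E - 2q_W)q_W - 8q_W.
Setting the follower's marginal profit to zero, 157 - 2q_E - 4q_W = 0, i.e. q_W = (157 - 2q_E)/4.
Echo substitutes q_W(q_E) into its own profit: π_E = q_E(165 - 2q_E - (157 - 2q_E)/2) - 23q_E = (173/2 - q_E)q_E - 23q_E.
Leader FOC: 127/2 - 2q_E = 0, so q_E = 127/4.
Then q_W = (157 - 2·(127/4))/4 = 187/8.

31.75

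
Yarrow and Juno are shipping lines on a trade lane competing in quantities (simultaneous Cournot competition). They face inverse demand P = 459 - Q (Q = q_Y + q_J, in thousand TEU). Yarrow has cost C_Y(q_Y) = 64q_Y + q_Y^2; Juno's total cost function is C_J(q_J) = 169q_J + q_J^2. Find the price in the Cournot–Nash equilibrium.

322

Yarrow's profit: π_Y = (459 - Q)q_Y - (64q_Y + q_Y²). Setting ∂π_Y/∂q_Y = 0: 395 - 4q_Y - (q_J) = 0.
Juno's profit: π_J = (459 - Q)q_J - (169q_J + q_J²). Setting ∂π_J/∂q_J = 0: 290 - 4q_J - (q_Y) = 0.
Best responses: q_Y = (395 - q_J)/4, q_J = (290 - q_Y)/4.
Substituting one into the other gives q_Y = 86 and q_J = 51.
Total output Q = 137, so price P = 459 - 137 = 322.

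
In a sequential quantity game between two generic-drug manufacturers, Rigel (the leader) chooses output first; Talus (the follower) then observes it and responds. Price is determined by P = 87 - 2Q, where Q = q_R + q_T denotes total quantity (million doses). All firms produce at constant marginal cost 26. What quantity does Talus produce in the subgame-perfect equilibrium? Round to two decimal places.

The follower Talus best-responds to any q_R: π_T = (87 - 2Q)q_T - 26q_T.
∂π_T/∂q_T = 61 - 2q_R - 4q_T = 0 gives the reaction function q_T = (61 - 2q_R)/4.
Rigel substitutes q_T(q_R) into its own profit: π_R = q_R(87 - 2q_R - (61 - 2q_R)/2) - 26q_R = (113/2 - q_R)q_R - 26q_R.
Maximising: ∂π_R/∂q_R = 61/2 - 2q_R = 0, giving q_R = 61/4.
Then q_T = (61 - 2·(61/4))/4 = 61/8.

7.63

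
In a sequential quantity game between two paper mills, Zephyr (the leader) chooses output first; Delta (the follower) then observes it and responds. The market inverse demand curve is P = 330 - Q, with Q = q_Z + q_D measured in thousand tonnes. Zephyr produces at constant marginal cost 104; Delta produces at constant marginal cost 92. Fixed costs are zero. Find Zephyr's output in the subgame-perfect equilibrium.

The follower Delta best-responds to any q_Z: π_D = (330 - Q)q_D - 92q_D.
Follower FOC: 238 - q_Z - 2q_D = 0, so q_D(q_Z) = (238 - q_Z)/2.
The leader anticipates this reaction. Substituting into P = 330 - Q gives P = 211 - (1/2)q_Z, so π_Z = (211 - (1/2)q_Z)q_Z - 104q_Z.
Maximising: ∂π_Z/∂q_Z = 107 - q_Z = 0, giving q_Z = 107.
Then q_D = (238 - 107)/2 = 131/2.

107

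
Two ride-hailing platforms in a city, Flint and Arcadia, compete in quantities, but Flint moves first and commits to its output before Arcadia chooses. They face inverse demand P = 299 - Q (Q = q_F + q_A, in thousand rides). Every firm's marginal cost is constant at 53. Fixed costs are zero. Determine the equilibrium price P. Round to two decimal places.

114.50

The follower Arcadia best-responds to any q_F: π_A = (299 - Q)q_A - 53q_A.
Setting the follower's marginal profit to zero, 246 - q_F - 2q_A = 0, i.e. q_A = (246 - q_F)/2.
Flint substitutes q_A(q_F) into its own profit: π_F = q_F(299 - q_F - (246 - q_F)/2) - 53q_F = (176 - (1/2)q_F)q_F - 53q_F.
The leader's first-order condition 123 - q_F = 0 yields q_F = 123.
Then q_A = (246 - 123)/2 = 123/2.
Total output Q = 369/2, so price P = 299 - 369/2 = 229/2.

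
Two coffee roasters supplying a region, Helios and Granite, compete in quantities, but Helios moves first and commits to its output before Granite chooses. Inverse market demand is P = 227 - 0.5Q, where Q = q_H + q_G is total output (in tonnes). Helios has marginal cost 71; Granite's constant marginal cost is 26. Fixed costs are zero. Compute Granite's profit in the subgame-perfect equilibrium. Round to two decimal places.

10585.13

Solve by backward induction. Given q_H, the follower Granite maximises π_G = (227 - (1/2)q_H - (1/2)q_G)q_G - 26q_G.
∂π_G/∂q_G = 201 - (1/2)q_H - q_G = 0 gives the reaction function q_G = (201 - (1/2)q_H).
Helios substitutes q_G(q_H) into its own profit: π_H = q_H(227 - (1/2)q_H - (201 - (1/2)q_H)/2) - 71q_H = (253/2 - (1/4)q_H)q_H - 71q_H.
The leader's first-order condition 111/2 - (1/2)q_H = 0 yields q_H = 111.
Then q_G = (201 - (1/2)·111) = 291/2.
Price P = 227 - (1/2)·(513/2) = 395/4.
Granite's profit: (395/4 - 26)·(291/2) = 10585.1250.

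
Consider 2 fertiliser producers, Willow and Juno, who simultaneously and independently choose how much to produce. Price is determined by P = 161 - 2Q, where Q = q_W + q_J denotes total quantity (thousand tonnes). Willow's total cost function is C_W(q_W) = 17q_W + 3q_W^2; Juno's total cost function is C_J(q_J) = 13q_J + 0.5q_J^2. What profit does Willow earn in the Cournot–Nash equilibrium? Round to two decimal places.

Willow's profit: π_W = (161 - 2Q)q_W - (17q_W + 3q_W²). Setting ∂π_W/∂q_W = 0: 144 - 10q_W - 2(q_J) = 0.
Juno's profit: π_J = (161 - 2Q)q_J - (13q_J + (1/2)q_J²). Setting ∂π_J/∂q_J = 0: 148 - 5q_J - 2(q_W) = 0.
Best responses: q_W = (144 - 2q_J)/10, q_J = (148 - 2q_W)/5.
Solving the pair: q_W = 212/23, q_J = 596/23.
Price P = 161 - 2·(808/23) = 90.7391.
Willow's profit: 90.7391·(212/23) - 17·(212/23) - 3(212/23)² = 424.8015.

424.80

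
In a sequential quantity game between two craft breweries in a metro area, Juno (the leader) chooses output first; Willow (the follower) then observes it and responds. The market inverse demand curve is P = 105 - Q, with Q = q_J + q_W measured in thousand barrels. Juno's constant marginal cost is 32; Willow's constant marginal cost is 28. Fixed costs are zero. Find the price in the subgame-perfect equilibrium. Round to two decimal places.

The follower Willow best-responds to any q_J: π_W = (105 - Q)q_W - 28q_W.
Setting the follower's marginal profit to zero, 77 - q_J - 2q_W = 0, i.e. q_W = (77 - q_J)/2.
The leader anticipates this reaction. Substituting into P = 105 - Q gives P = 133/2 - (1/2)q_J, so π_J = (133/2 - (1/2)q_J)q_J - 32q_J.
Leader FOC: 69/2 - q_J = 0, so q_J = 69/2.
Then q_W = (77 - 69/2)/2 = 85/4.
Total output Q = 223/4, so price P = 105 - 223/4 = 197/4.

49.25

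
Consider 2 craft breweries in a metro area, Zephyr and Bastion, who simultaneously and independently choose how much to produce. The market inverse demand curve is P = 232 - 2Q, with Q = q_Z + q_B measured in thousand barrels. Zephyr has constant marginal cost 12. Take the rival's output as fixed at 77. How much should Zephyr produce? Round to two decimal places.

16.50

With the rival's output fixed at 77, Zephyr's profit is π_Z = (232 - 2·77 - 2q_Z)q_Z - (12q_Z) = (78 - 2q_Z)q_Z - (12q_Z).
∂π_Z/∂q_Z = 66 - 4q_Z = 0, so q_Z = 33/2.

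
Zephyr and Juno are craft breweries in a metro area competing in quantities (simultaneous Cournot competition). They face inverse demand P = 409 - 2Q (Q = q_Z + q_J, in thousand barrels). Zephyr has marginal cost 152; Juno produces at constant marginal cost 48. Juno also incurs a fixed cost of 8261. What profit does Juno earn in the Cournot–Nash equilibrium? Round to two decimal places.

Zephyr's profit: π_Z = (409 - 2Q)q_Z - (152q_Z). Setting ∂π_Z/∂q_Z = 0: 257 - 4q_Z - 2(q_J) = 0.
Juno's first-order condition: 361 - 4q_J - 2(q_Z) = 0.
Best responses: q_Z = (257 - 2q_J)/4, q_J = (361 - 2q_Z)/4.
Solving the pair: q_Z = 51/2, q_J = 155/2.
Price P = 409 - 2·103 = 203.
Juno's profit: (203 - 48)·(155/2) - 8261 = 3751.5000.

3751.50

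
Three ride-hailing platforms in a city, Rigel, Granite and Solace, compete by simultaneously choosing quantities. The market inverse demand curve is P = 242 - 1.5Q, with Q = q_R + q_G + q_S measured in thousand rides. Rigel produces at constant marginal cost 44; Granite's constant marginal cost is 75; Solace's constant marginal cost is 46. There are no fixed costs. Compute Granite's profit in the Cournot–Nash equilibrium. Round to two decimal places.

Rigel's profit: π_R = (242 - 1.5Q)q_R - (44q_R). Setting ∂π_R/∂q_R = 0: 198 - 3q_R - (3/2)(q_G + q_S) = 0.
Granite's profit: π_G = (242 - 1.5Q)q_G - (75q_G). Setting ∂π_G/∂q_G = 0: 167 - 3q_G - (3/2)(q_R + q_S) = 0.
Solace's profit: π_S = (242 - 1.5Q)q_S - (46q_S). Setting ∂π_S/∂q_S = 0: 196 - 3q_S - (3/2)(q_R + q_G) = 0.
Adding the 3 first-order conditions: 561 − 6Q = 0, so Q = 187/2.
Back-substituting: q_R = (198 − 561/4)/(3/2) = 77/2, q_G = (167 − 561/4)/(3/2) = 107/6, q_S = (196 − 561/4)/(3/2) = 223/6.
Price P = 242 - (3/2)·(187/2) = 407/4.
Granite's profit: (407/4 - 75)·(107/6) = 477.0417.

477.04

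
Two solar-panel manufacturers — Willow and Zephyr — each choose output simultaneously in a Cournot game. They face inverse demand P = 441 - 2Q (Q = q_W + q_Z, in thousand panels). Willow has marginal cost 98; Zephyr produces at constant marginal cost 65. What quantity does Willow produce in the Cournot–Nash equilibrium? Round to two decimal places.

51.67

Willow's profit: π_W = (441 - 2Q)q_W - (98q_W). Setting ∂π_W/∂q_W = 0: 343 - 4q_W - 2(q_Z) = 0.
Zephyr's profit: π_Z = (441 - 2Q)q_Z - (65q_Z). Setting ∂π_Z/∂q_Z = 0: 376 - 4q_Z - 2(q_W) = 0.
Best responses: q_W = (343 - 2q_Z)/4, q_Z = (376 - 2q_W)/4.
Solving the pair: q_W = 155/3, q_Z = 409/6.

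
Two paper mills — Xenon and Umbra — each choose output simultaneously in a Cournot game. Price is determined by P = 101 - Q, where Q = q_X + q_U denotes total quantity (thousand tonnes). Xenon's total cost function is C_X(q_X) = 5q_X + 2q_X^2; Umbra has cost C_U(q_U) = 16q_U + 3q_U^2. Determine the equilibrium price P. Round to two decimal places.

77.66

Xenon's profit: π_X = (101 - Q)q_X - (5q_X + 2q_X²). Setting ∂π_X/∂q_X = 0: 96 - 6q_X - (q_U) = 0.
Umbra's first-order condition: 85 - 8q_U - (q_X) = 0.
So q_X = (96 - q_U)/6 and q_U = (85 - q_X)/8.
Solving the pair: q_X = 683/47, q_U = 414/47.
Total output Q = 1097/47, so price P = 101 - 1097/47 = 77.6596.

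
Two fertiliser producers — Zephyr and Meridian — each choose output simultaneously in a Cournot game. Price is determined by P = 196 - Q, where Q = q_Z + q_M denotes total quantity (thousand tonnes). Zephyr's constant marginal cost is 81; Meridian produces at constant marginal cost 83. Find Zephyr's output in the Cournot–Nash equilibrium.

Zephyr's profit: π_Z = (196 - Q)q_Z - (81q_Z). Setting ∂π_Z/∂q_Z = 0: 115 - 2q_Z - (q_M) = 0.
Meridian's profit: π_M = (196 - Q)q_M - (83q_M). Setting ∂π_M/∂q_M = 0: 113 - 2q_M - (q_Z) = 0.
Best responses: q_Z = (115 - q_M)/2, q_M = (113 - q_Z)/2.
Solving the pair: q_Z = 39, q_M = 37.

39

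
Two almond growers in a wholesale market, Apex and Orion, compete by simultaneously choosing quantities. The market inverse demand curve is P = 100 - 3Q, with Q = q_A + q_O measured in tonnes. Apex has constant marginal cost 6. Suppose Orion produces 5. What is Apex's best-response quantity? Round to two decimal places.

13.17

With the rival's output fixed at 5, Apex's profit is π_A = (100 - 3·5 - 3q_A)q_A - (6q_A) = (85 - 3q_A)q_A - (6q_A).
∂π_A/∂q_A = 79 - 6q_A = 0, so q_A = 79/6.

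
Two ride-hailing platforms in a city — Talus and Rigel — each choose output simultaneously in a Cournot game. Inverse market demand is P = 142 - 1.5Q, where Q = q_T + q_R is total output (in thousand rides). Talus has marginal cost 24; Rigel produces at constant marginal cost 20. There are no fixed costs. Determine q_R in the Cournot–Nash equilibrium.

28

Talus's profit: π_T = (142 - 1.5Q)q_T - (24q_T). Setting ∂π_T/∂q_T = 0: 118 - 3q_T - (3/2)(q_R) = 0.
Rigel's profit: π_R = (142 - 1.5Q)q_R - (20q_R). Setting ∂π_R/∂q_R = 0: 122 - 3q_R - (3/2)(q_T) = 0.
Best responses: q_T = (118 - (3/2)q_R)/3, q_R = (122 - (3/2)q_T)/3.
Solving the pair: q_T = 76/3, q_R = 28.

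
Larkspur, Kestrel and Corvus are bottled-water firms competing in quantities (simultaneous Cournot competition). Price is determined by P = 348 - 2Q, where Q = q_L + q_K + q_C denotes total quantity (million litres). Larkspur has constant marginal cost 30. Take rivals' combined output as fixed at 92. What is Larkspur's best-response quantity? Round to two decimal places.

With rivals' combined output fixed at 92, Larkspur's profit is π_L = (348 - 2·92 - 2q_L)q_L - (30q_L) = (164 - 2q_L)q_L - (30q_L).
∂π_L/∂q_L = 134 - 4q_L = 0, so q_L = 67/2.

33.50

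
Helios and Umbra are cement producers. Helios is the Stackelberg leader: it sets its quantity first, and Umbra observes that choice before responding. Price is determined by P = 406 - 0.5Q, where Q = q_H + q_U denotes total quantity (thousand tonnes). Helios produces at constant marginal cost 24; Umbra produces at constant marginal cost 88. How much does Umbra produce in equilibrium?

Solve by backward induction. Given q_H, the follower Umbra maximises π_U = (406 - (1/2)q_H - (1/2)q_U)q_U - 88q_U.
Follower FOC: 318 - (1/2)q_H - q_U = 0, so q_U(q_H) = (318 - (1/2)q_H).
Helios substitutes q_U(q_H) into its own profit: π_H = q_H(406 - (1/2)q_H - (318 - (1/2)q_H)/2) - 24q_H = (247 - (1/4)q_H)q_H - 24q_H.
Maximising: ∂π_H/∂q_H = 223 - (1/2)q_H = 0, giving q_H = 446.
Then q_U = (318 - (1/2)·446) = 95.

95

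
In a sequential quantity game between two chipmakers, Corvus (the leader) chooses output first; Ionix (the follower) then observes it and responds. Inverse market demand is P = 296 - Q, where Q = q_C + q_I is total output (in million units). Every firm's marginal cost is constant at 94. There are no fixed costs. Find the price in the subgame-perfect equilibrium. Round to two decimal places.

144.50

The follower Ionix best-responds to any q_C: π_I = (296 - Q)q_I - 94q_I.
∂π_I/∂q_I = 202 - q_C - 2q_I = 0 gives the reaction function q_I = (202 - q_C)/2.
Corvus substitutes q_I(q_C) into its own profit: π_C = q_C(296 - q_C - (202 - q_C)/2) - 94q_C = (195 - (1/2)q_C)q_C - 94q_C.
The leader's first-order condition 101 - q_C = 0 yields q_C = 101.
Then q_I = (202 - 101)/2 = 101/2.
Total output Q = 303/2, so price P = 296 - 303/2 = 289/2.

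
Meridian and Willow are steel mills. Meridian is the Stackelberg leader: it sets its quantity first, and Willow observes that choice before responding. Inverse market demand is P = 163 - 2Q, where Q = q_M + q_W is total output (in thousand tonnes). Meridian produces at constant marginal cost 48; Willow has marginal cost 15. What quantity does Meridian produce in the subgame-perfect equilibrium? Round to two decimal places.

20.50

The follower Willow best-responds to any q_M: π_W = (163 - 2Q)q_W - 15q_W.
∂π_W/∂q_W = 148 - 2q_M - 4q_W = 0 gives the reaction function q_W = (148 - 2q_M)/4.
The leader anticipates this reaction. Substituting into P = 163 - 2Q gives P = 89 - q_M, so π_M = (89 - q_M)q_M - 48q_M.
Maximising: ∂π_M/∂q_M = 41 - 2q_M = 0, giving q_M = 41/2.
Then q_W = (148 - 2·(41/2))/4 = 107/4.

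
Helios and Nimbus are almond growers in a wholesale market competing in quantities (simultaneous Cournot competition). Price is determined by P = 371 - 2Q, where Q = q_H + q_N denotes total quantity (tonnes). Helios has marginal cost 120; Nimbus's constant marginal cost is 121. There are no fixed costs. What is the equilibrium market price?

204

Helios's profit: π_H = (371 - 2Q)q_H - (120q_H). Setting ∂π_H/∂q_H = 0: 251 - 4q_H - 2(q_N) = 0.
Nimbus's profit: π_N = (371 - 2Q)q_N - (121q_N). Setting ∂π_N/∂q_N = 0: 250 - 4q_N - 2(q_H) = 0.
So q_H = (251 - 2q_N)/4 and q_N = (250 - 2q_H)/4.
Substituting one into the other gives q_H = 42 and q_N = 83/2.
Total output Q = 167/2, so price P = 371 - 2·(167/2) = 204.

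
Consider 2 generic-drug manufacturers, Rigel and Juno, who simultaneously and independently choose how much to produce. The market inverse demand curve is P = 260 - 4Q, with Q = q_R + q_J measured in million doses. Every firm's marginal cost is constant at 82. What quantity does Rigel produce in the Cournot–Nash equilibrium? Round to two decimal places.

14.83

Each firm earns π_i = (260 - 4Q)q_i - 82q_i.
First-order condition (treating rivals' output as given): 178 - 8q_i - 4q_j = 0.
By symmetry each firm produces the same amount; substituting q_j = q_i yields q_i = 178/12 = 89/6.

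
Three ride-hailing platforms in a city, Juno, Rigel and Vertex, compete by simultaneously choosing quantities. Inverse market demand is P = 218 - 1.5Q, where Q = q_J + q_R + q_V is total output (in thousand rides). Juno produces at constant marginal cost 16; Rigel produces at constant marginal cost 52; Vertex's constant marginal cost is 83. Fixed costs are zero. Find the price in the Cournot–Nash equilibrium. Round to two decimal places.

Juno's profit: π_J = (218 - 1.5Q)q_J - (16q_J). Setting ∂π_J/∂q_J = 0: 202 - 3q_J - (3/2)(q_R + q_V) = 0.
Rigel's profit: π_R = (218 - 1.5Q)q_R - (52q_R). Setting ∂π_R/∂q_R = 0: 166 - 3q_R - (3/2)(q_J + q_V) = 0.
Vertex's first-order condition: 135 - 3q_V - (3/2)(q_J + q_R) = 0.
Adding the 3 first-order conditions: 503 − 6Q = 0, so Q = 503/6.
Back-substituting: q_J = (202 − 503/4)/(3/2) = 305/6, q_R = (166 − 503/4)/(3/2) = 161/6, q_V = (135 − 503/4)/(3/2) = 37/6.
Total output Q = 503/6, so price P = 218 - (3/2)·(503/6) = 369/4.

92.25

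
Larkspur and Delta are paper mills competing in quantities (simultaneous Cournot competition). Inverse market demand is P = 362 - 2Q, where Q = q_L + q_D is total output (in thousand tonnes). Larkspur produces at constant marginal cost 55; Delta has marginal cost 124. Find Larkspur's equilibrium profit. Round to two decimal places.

7854.22

Larkspur's profit: π_L = (362 - 2Q)q_L - (55q_L). Setting ∂π_L/∂q_L = 0: 307 - 4q_L - 2(q_D) = 0.
Delta's first-order condition: 238 - 4q_D - 2(q_L) = 0.
Best responses: q_L = (307 - 2q_D)/4, q_D = (238 - 2q_L)/4.
Solving the pair: q_L = 188/3, q_D = 169/6.
Price P = 362 - 2·(545/6) = 541/3.
Larkspur's profit: (541/3 - 55)·(188/3) = 7854.2222.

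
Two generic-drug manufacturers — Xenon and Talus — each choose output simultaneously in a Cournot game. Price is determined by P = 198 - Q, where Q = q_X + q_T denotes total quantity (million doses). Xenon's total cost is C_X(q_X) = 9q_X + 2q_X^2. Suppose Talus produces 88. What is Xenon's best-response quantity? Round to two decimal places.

With the rival's output fixed at 88, Xenon's profit is π_X = (198 - 88 - q_X)q_X - (9q_X + 2q_X²) = (110 - q_X)q_X - (9q_X + 2q_X²).
∂π_X/∂q_X = 101 - 6q_X = 0, so q_X = 101/6.

16.83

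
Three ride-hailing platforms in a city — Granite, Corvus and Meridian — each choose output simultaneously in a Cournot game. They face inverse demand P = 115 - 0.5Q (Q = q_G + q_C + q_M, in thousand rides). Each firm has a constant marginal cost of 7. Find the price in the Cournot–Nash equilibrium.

Each firm earns π_i = (115 - 0.5Q)q_i - 7q_i.
First-order condition (treating rivals' output as given): 108 - q_i - (1/2)·Σ_{j≠i} q_j = 0.
With identical firms every q_j equals q_i, so Σ_{j≠i} q_j = 2q_i and 108 = 2q_i, giving q_i = 54.
Total output Q = 162, so price P = 115 - (1/2)·162 = 34.

34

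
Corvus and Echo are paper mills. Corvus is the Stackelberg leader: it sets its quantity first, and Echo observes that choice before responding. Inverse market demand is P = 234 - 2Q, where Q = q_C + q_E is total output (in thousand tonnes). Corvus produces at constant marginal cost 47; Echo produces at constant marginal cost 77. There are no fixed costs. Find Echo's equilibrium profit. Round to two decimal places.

294.03

Solve by backward induction. Given q_C, the follower Echo maximises π_E = (234 - 2q_C - 2q_E)q_E - 77q_E.
Follower FOC: 157 - 2q_C - 4q_E = 0, so q_E(q_C) = (157 - 2q_C)/4.
Corvus substitutes q_E(q_C) into its own profit: π_C = q_C(234 - 2q_C - (157 - 2q_C)/2) - 47q_C = (311/2 - q_C)q_C - 47q_C.
The leader's first-order condition 217/2 - 2q_C = 0 yields q_C = 217/4.
Then q_E = (157 - 2·(217/4))/4 = 97/8.
Price P = 234 - 2·(531/8) = 405/4.
Echo's profit: (405/4 - 77)·(97/8) = 294.0313.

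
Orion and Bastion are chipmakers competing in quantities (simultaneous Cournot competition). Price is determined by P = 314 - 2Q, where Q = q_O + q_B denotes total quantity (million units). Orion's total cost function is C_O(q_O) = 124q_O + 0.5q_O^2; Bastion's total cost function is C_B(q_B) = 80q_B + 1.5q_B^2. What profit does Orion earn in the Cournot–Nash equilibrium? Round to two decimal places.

1933.00

Orion's profit: π_O = (314 - 2Q)q_O - (124q_O + (1/2)q_O²). Setting ∂π_O/∂q_O = 0: 190 - 5q_O - 2(q_B) = 0.
Bastion's first-order condition: 234 - 7q_B - 2(q_O) = 0.
So q_O = (190 - 2q_B)/5 and q_B = (234 - 2q_O)/7.
Substituting one into the other gives q_O = 862/31 and q_B = 790/31.
Price P = 314 - 2·(1652/31) = 207.4194.
Orion's profit: 207.4194·(862/31) - 124·(862/31) - (1/2)(862/31)² = 1932.9969.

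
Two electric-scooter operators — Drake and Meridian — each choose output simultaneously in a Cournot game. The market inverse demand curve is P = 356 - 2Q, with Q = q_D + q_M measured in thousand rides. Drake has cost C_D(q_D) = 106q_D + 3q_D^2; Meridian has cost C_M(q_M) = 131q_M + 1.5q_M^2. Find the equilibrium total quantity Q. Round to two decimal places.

Drake's profit: π_D = (356 - 2Q)q_D - (106q_D + 3q_D²). Setting ∂π_D/∂q_D = 0: 250 - 10q_D - 2(q_M) = 0.
Meridian's profit: π_M = (356 - 2Q)q_M - (131q_M + (3/2)q_M²). Setting ∂π_M/∂q_M = 0: 225 - 7q_M - 2(q_D) = 0.
So q_D = (250 - 2q_M)/10 and q_M = (225 - 2q_D)/7.
Solving the pair: q_D = 650/33, q_M = 875/33.
Total output Q = 650/33 + 875/33 = 1525/33.

46.21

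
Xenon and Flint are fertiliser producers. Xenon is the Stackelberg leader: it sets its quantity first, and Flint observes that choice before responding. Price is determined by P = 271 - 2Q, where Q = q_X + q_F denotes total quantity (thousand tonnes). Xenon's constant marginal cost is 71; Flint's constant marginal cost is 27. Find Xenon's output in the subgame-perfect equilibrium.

The follower Flint best-responds to any q_X: π_F = (271 - 2Q)q_F - 27q_F.
Setting the follower's marginal profit to zero, 244 - 2q_X - 4q_F = 0, i.e. q_F = (244 - 2q_X)/4.
The leader anticipates this reaction. Substituting into P = 271 - 2Q gives P = 149 - q_X, so π_X = (149 - q_X)q_X - 71q_X.
Maximising: ∂π_X/∂q_X = 78 - 2q_X = 0, giving q_X = 39.
Then q_F = (244 - 2·39)/4 = 83/2.

39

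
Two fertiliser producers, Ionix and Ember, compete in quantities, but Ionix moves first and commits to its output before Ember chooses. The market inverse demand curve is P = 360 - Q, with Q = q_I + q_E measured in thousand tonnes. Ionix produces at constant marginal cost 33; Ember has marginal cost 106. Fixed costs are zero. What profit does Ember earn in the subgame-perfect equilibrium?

729

Solve by backward induction. Given q_I, the follower Ember maximises π_E = (360 - q_I - q_E)q_E - 106q_E.
∂π_E/∂q_E = 254 - q_I - 2q_E = 0 gives the reaction function q_E = (254 - q_I)/2.
The leader anticipates this reaction. Substituting into P = 360 - Q gives P = 233 - (1/2)q_I, so π_I = (233 - (1/2)q_I)q_I - 33q_I.
Leader FOC: 200 - q_I = 0, so q_I = 200.
Then q_E = (254 - 200)/2 = 27.
Price P = 360 - 227 = 133.
Ember's profit: (133 - 106)·27 = 729.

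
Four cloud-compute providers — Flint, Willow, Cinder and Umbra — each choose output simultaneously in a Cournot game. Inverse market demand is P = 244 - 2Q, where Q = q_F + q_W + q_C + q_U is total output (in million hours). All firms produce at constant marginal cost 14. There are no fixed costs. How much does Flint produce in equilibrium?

A representative firm's profit is π_i = q_i(244 - 2Q) - 14q_i.
Setting ∂π_i/∂q_i = 0 with rivals' quantities fixed: 230 - 4q_i - 2·Σ_{j≠i} q_j = 0.
By symmetry each firm produces the same amount; substituting Σ_{j≠i} q_j = 3q_i yields q_i = 230/10 = 23.

23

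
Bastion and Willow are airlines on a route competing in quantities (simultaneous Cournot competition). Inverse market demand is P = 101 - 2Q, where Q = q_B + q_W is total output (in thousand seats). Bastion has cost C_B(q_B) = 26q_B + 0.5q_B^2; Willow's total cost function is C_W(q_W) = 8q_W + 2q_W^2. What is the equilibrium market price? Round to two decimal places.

Bastion's profit: π_B = (101 - 2Q)q_B - (26q_B + (1/2)q_B²). Setting ∂π_B/∂q_B = 0: 75 - 5q_B - 2(q_W) = 0.
Willow's first-order condition: 93 - 8q_W - 2(q_B) = 0.
Best responses: q_B = (75 - 2q_W)/5, q_W = (93 - 2q_B)/8.
Substituting one into the other gives q_B = 23/2 and q_W = 35/4.
Total output Q = 81/4, so price P = 101 - 2·(81/4) = 121/2.

60.50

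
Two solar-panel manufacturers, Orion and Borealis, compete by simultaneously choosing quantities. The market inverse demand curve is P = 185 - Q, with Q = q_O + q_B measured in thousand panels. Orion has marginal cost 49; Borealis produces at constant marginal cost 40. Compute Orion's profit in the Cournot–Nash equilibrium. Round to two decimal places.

Orion's profit: π_O = (185 - Q)q_O - (49q_O). Setting ∂π_O/∂q_O = 0: 136 - 2q_O - (q_B) = 0.
Borealis's profit: π_B = (185 - Q)q_B - (40q_B). Setting ∂π_B/∂q_B = 0: 145 - 2q_B - (q_O) = 0.
Best responses: q_O = (136 - q_B)/2, q_B = (145 - q_O)/2.
Solving the pair: q_O = 127/3, q_B = 154/3.
Price P = 185 - 281/3 = 274/3.
Orion's profit: (274/3 - 49)·(127/3) = 1792.1111.

1792.11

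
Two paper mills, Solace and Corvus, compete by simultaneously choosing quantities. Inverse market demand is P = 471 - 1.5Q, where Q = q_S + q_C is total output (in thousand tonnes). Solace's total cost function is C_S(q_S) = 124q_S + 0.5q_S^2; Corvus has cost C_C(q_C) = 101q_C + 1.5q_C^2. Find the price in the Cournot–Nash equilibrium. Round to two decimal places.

299.52

Solace's profit: π_S = (471 - 1.5Q)q_S - (124q_S + (1/2)q_S²). Setting ∂π_S/∂q_S = 0: 347 - 4q_S - (3/2)(q_C) = 0.
Corvus's first-order condition: 370 - 6q_C - (3/2)(q_S) = 0.
Rearranging gives the reaction functions q_S = (347 - (3/2)q_C)/4 and q_C = (370 - (3/2)q_S)/6.
Solving the pair: q_S = 70.2069, q_C = 44.1149.
Total output Q = 114.3218, so price P = 471 - (3/2)·114.3218 = 299.5172.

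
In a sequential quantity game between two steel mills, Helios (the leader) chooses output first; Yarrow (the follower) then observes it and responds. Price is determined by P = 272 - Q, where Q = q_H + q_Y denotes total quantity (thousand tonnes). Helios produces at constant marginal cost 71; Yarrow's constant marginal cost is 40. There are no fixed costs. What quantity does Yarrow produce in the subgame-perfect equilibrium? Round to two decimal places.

73.50

The follower Yarrow best-responds to any q_H: π_Y = (272 - Q)q_Y - 40q_Y.
Follower FOC: 232 - q_H - 2q_Y = 0, so q_Y(q_H) = (232 - q_H)/2.
The leader anticipates this reaction. Substituting into P = 272 - Q gives P = 156 - (1/2)q_H, so π_H = (156 - (1/2)q_H)q_H - 71q_H.
The leader's first-order condition 85 - q_H = 0 yields q_H = 85.
Then q_Y = (232 - 85)/2 = 147/2.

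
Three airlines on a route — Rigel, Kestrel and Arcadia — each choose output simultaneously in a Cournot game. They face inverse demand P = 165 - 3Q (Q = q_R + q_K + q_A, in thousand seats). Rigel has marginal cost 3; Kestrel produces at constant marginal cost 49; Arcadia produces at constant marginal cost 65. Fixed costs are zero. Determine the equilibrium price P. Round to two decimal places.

Rigel's profit: π_R = (165 - 3Q)q_R - (3q_R). Setting ∂π_R/∂q_R = 0: 162 - 6q_R - 3(q_K + q_A) = 0.
Kestrel's first-order condition: 116 - 6q_K - 3(q_R + q_A) = 0.
Arcadia's first-order condition: 100 - 6q_A - 3(q_R + q_K) = 0.
Summing all 3 equations gives 378 − 12Q = 0, hence Q = 63/2.
Back-substituting: q_R = (162 − 189/2)/3 = 45/2, q_K = (116 − 189/2)/3 = 43/6, q_A = (100 − 189/2)/3 = 11/6.
Total output Q = 63/2, so price P = 165 - 3·(63/2) = 141/2.

70.50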